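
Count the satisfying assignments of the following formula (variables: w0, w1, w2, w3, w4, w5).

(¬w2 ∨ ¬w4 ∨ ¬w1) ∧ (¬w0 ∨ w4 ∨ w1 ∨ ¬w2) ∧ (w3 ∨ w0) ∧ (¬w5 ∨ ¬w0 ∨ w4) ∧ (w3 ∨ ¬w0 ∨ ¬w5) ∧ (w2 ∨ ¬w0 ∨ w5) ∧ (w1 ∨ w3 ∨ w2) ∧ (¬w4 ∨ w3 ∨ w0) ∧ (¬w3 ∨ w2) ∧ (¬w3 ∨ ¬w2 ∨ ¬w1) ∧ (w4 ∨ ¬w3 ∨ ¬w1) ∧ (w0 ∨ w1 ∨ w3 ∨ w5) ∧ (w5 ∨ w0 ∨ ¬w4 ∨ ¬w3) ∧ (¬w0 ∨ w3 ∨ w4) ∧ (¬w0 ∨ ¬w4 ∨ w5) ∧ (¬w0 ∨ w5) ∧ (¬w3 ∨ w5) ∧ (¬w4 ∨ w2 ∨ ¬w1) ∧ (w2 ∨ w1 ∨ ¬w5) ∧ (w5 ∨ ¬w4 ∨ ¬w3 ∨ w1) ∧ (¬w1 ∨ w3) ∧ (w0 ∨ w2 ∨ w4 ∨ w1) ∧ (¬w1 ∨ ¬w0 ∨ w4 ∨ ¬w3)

There are 2^6 = 64 truth assignments over (w0, w1, w2, w3, w4, w5).
Split on w1. With w1 = True, the clauses containing w1 are satisfied and ¬w1 drops from the rest; 0 of the 2^5 = 32 assignments to the other variables satisfy what remains.
With w1 = False, by the same count on the reduced clause set, 3 assignments work.
(One model: w0=F, w1=F, w2=T, w3=T, w4=F, w5=T.)
Total: 0 + 3 = 3.

3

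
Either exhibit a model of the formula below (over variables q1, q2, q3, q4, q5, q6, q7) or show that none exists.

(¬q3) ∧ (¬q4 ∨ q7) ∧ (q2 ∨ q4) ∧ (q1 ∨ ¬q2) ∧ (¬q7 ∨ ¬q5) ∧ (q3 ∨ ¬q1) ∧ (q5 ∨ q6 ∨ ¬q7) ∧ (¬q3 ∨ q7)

q1=False, q2=False, q3=False, q4=True, q5=False, q6=True, q7=True

(¬q3) alone gives q3 = False.
(¬q1) alone gives q1 = False.
(¬q2) alone gives q2 = False.
(q4) alone gives q4 = True.
(q7) alone gives q7 = True.
(¬q5) alone gives q5 = False.
(q6) alone gives q6 = True.
This assignment satisfies each clause.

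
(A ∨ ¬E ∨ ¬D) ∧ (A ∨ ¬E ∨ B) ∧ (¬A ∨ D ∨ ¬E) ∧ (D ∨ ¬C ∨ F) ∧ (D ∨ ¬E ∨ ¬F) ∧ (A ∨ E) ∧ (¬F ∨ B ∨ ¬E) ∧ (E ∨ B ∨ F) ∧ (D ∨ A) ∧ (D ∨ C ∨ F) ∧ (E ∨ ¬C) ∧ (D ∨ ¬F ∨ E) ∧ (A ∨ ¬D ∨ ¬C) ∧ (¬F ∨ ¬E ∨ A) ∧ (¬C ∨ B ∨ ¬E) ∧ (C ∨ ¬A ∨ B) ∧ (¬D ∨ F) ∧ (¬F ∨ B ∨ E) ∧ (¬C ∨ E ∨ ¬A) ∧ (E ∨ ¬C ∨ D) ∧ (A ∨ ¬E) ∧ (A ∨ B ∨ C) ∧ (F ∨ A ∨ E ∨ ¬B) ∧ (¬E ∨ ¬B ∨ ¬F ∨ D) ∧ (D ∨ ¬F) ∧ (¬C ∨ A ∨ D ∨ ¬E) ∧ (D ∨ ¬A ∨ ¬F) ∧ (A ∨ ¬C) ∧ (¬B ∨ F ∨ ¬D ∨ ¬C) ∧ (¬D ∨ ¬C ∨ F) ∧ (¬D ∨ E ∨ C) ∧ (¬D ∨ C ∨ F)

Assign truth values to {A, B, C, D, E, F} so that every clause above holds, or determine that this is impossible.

Try A = True.
Try D = True.
(F) alone gives F = True.
Try B = True.
Try E = True.
All clauses hold; C can take either value.

A: True,  B: True,  C: True,  D: True,  E: True,  F: True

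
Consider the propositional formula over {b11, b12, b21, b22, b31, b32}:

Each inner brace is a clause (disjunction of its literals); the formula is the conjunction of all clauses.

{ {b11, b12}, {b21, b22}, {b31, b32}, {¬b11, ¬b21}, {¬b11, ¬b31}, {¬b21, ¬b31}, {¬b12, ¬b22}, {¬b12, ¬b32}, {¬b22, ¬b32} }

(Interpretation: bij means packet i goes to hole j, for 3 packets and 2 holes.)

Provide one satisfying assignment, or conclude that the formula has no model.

UNSATISFIABLE

Branch on b11: set b11 = True.
The clause (¬b21) is unit, so b21 = False.
The clause (b22) is unit, so b22 = True.
The clause (¬b31) is unit, so b31 = False.
The clause (b32) is unit, so b32 = True.
But (¬b32) is also a unit clause — contradiction.
So b11 must be the other value — set b11 = False.
The clause (b12) is unit, so b12 = True.
The clause (¬b22) is unit, so b22 = False.
The clause (b21) is unit, so b21 = True.
The clause (¬b31) is unit, so b31 = False.
The clause (b32) is unit, so b32 = True.
But (¬b32) is also a unit clause — contradiction.
Neither b11 = True nor b11 = False works.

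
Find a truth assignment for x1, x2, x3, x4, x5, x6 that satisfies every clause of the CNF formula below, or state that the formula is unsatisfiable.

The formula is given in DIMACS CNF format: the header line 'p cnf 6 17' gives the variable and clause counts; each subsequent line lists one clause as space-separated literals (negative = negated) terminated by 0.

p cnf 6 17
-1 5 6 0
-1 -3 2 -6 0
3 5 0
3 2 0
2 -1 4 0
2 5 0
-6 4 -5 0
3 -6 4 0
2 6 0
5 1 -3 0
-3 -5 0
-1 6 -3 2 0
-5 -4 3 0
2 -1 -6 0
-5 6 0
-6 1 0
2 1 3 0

x1: True; x2: True; x3: True; x4: False; x5: False; x6: True

Case x3 = True:
From the singleton clause (¬x5), x5 = False.
From the singleton clause (x2), x2 = True.
From the singleton clause (x1), x1 = True.
From the singleton clause (x6), x6 = True.
All clauses hold; x4 can take either value.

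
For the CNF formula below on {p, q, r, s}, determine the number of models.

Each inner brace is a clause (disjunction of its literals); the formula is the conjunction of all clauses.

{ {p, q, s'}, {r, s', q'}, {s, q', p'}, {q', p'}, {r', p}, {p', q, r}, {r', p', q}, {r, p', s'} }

There are 2^4 = 16 truth assignments over (p, q, r, s).
Split on r. With r = 1, the clauses containing r are satisfied and r' drops from the rest; 0 of the 2^3 = 8 assignments to the other variables satisfy what remains.
With r = 0, by the same count on the reduced clause set, 2 assignments work.
Total: 0 + 2 = 2.

2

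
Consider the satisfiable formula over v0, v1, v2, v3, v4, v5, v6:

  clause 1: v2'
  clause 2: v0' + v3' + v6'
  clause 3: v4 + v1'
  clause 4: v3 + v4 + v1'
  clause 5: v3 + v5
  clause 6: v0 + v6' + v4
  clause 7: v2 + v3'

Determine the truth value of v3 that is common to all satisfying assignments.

Suppose v3 = 1.
The clause (v2') is unit, so v2 = 0.
Now (v2) is unsatisfied and unit — conflict.
So every satisfying assignment has v3 = False.

False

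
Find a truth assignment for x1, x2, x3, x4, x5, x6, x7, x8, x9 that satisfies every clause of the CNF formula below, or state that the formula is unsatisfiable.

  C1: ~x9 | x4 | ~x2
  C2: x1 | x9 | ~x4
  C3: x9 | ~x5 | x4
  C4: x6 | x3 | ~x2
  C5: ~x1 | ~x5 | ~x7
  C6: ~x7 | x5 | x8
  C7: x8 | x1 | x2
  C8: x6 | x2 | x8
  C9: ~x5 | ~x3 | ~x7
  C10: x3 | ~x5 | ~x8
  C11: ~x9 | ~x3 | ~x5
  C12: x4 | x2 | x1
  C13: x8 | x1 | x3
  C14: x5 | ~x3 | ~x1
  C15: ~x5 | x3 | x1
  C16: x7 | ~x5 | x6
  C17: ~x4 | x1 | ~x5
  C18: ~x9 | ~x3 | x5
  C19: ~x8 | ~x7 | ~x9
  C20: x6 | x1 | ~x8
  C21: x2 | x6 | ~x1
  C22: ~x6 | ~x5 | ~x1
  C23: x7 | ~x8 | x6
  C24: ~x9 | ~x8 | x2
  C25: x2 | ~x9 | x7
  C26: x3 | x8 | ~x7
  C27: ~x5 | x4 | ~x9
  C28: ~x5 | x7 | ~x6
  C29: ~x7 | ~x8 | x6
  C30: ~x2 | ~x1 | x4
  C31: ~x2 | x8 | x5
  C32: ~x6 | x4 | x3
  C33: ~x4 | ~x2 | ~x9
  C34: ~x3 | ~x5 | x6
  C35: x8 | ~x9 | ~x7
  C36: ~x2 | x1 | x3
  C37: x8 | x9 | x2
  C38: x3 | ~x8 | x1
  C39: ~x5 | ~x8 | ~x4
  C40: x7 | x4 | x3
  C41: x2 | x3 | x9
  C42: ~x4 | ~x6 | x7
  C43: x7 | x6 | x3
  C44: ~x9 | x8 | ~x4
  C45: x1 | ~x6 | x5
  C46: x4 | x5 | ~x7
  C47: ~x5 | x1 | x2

x1 ↦ 1, x2 ↦ 1, x3 ↦ 0, x4 ↦ 1, x5 ↦ 0, x6 ↦ 1, x7 ↦ 1, x8 ↦ 1, x9 ↦ 0

Try x9 = 0.
Try x1 = 1.
Try x5 = 0.
The clause (~x3) is unit, so x3 = 0.
The clause (x2) is unit, so x2 = 1.
The clause (x6) is unit, so x6 = 1.
The clause (x4) is unit, so x4 = 1.
The clause (x8) is unit, so x8 = 1.
The clause (x7) is unit, so x7 = 1.
This assignment satisfies each clause.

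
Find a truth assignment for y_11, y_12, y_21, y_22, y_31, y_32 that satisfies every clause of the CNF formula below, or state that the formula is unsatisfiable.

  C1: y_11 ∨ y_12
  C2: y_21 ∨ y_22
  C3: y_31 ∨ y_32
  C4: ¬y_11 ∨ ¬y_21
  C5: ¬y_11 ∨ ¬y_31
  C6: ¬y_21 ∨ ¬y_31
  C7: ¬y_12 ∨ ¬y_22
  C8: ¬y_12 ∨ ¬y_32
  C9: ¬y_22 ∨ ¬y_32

UNSATISFIABLE

Try y_11 = True.
Unit clause (¬y_21) forces y_21 = False.
Unit clause (y_22) forces y_22 = True.
Unit clause (¬y_31) forces y_31 = False.
Unit clause (y_32) forces y_32 = True.
That conflicts with the unit clause (¬y_32).
Undo y_11 and try y_11 = False.
Unit clause (y_12) forces y_12 = True.
Unit clause (¬y_22) forces y_22 = False.
Unit clause (y_21) forces y_21 = True.
Unit clause (¬y_31) forces y_31 = False.
Unit clause (y_32) forces y_32 = True.
That conflicts with the unit clause (¬y_32).
Either choice for y_11 ends in contradiction.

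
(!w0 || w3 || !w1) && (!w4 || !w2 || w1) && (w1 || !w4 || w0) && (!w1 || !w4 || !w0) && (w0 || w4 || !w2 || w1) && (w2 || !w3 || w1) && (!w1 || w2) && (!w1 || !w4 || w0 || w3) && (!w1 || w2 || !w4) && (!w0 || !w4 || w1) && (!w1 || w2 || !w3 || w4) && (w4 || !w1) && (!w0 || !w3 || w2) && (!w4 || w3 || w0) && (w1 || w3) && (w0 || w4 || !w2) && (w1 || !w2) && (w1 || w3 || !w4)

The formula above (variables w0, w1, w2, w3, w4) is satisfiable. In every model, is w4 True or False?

True

Suppose w4 = false.
(!w1) alone gives w1 = false.
(w3) alone gives w3 = true.
(w2) alone gives w2 = true.
But (!w2) is also a unit clause — contradiction.
So every satisfying assignment has w4 = True.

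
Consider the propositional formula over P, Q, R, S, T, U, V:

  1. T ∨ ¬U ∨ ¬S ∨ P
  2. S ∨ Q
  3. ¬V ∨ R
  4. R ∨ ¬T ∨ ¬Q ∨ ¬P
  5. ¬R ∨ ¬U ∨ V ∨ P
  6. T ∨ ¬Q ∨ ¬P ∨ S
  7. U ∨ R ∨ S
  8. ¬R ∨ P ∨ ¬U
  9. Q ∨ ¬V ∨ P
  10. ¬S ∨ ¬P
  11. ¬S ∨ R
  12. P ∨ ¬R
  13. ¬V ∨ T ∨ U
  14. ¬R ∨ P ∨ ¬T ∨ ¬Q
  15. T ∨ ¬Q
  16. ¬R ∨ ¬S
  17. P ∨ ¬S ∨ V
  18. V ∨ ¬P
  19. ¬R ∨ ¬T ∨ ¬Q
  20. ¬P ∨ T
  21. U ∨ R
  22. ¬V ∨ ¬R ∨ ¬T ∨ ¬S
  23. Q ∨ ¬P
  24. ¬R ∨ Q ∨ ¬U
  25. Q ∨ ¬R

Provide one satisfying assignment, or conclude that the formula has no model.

Try S = False.
(Q) alone gives Q = True.
(T) alone gives T = True.
(¬R) alone gives R = False.
(¬V) alone gives V = False.
(¬P) alone gives P = False.
(U) alone gives U = True.
All clauses are satisfied.

P: False,  Q: True,  R: False,  S: False,  T: True,  U: True,  V: False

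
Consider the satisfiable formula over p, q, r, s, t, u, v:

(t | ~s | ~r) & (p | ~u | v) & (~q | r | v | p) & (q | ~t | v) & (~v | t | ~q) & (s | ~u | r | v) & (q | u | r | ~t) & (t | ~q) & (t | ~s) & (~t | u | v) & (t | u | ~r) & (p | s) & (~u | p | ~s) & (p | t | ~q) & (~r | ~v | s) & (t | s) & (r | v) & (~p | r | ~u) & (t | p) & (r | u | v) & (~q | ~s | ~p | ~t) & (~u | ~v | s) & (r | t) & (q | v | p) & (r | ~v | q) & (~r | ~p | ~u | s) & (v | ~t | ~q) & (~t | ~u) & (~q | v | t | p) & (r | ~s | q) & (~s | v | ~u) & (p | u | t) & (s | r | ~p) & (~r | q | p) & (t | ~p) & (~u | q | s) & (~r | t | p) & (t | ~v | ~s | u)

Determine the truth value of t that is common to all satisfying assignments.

Suppose t = 0.
(~q) alone gives q = 0.
(~s) alone gives s = 0.
But (s) is also a unit clause — contradiction.
So every satisfying assignment has t = True.

True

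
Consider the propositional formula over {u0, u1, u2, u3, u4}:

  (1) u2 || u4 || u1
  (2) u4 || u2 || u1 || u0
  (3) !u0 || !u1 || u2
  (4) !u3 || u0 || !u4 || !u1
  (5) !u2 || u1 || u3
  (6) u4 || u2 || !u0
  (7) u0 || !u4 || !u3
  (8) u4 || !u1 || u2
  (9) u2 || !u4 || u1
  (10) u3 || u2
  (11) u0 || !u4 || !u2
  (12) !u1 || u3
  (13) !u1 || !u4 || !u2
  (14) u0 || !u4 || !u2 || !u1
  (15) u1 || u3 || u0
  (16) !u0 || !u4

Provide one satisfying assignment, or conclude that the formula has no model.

Branch on u3: set u3 = true.
Branch on u0: set u0 = true.
(!u4) alone gives u4 = false.
(u2) alone gives u2 = true.
Every clause is now satisfied; u1 is unconstrained.

u0 ↦ true,  u1 ↦ true,  u2 ↦ true,  u3 ↦ true,  u4 ↦ false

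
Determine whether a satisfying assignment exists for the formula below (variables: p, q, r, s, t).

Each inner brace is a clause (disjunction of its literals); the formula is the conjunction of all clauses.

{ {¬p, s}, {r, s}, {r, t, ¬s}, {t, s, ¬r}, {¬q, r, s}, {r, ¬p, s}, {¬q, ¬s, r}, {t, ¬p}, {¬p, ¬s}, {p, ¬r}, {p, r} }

No

Try p = False.
(¬r) alone gives r = False.
But (r) is also a unit clause — contradiction.
So p must be the other value — set p = True.
(s) alone gives s = True.
But (¬s) is also a unit clause — contradiction.
Either choice for p ends in contradiction.
No assignment satisfies every clause.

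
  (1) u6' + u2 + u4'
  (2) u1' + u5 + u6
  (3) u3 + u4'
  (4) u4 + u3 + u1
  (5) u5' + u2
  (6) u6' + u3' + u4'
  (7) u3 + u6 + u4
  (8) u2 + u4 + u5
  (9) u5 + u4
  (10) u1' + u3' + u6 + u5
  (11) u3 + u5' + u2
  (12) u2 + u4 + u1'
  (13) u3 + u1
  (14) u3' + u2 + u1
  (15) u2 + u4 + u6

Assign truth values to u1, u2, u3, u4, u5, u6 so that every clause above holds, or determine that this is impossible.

u1=1, u2=1, u3=1, u4=0, u5=1, u6=0

Suppose u3 = 1.
Suppose u5 = 1.
From the singleton clause (u2), u2 = 1.
Suppose u6 = 0.
Every clause is now satisfied; u1, u4 are unconstrained.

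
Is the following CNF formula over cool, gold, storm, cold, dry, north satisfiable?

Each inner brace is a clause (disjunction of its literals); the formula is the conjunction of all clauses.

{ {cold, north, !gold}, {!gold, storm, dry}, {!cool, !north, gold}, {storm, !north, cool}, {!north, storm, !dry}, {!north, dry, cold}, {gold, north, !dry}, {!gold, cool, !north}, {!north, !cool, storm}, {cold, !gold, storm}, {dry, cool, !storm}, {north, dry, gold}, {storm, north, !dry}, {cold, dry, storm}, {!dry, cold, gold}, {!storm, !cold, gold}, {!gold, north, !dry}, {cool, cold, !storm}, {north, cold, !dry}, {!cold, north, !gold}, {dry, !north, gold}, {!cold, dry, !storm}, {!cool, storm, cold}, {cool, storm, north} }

Case cold = true:
Case storm = true:
Unit clause (gold) forces gold = true.
Unit clause (north) forces north = true.
Unit clause (cool) forces cool = true.
Unit clause (dry) forces dry = true.
This assignment satisfies each clause.
A satisfying assignment: cool ↦ true,  gold ↦ true,  storm ↦ true,  cold ↦ true,  dry ↦ true,  north ↦ true.

Satisfiable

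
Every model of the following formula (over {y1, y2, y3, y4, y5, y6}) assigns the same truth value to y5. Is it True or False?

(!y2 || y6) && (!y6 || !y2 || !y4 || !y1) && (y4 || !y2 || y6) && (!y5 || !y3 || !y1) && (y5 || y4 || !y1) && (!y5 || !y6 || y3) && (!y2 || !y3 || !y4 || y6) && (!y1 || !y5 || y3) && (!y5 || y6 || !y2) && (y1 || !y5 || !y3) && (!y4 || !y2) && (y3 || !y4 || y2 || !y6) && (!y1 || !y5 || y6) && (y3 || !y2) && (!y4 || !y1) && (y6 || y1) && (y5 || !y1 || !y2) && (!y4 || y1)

Suppose y5 = true.
Suppose y2 = false.
Suppose y3 = false.
(!y6) alone gives y6 = false.
(!y1) alone gives y1 = false.
Now (y1) is unsatisfied and unit — conflict.
Backtrack on y3: now try y3 = true.
(!y1) alone gives y1 = false.
Now (y1) is unsatisfied and unit — conflict.
Neither y3 = true nor y3 = false works.
Backtrack on y2: now try y2 = true.
(y6) alone gives y6 = true.
(y3) alone gives y3 = true.
(!y1) alone gives y1 = false.
Now (y1) is unsatisfied and unit — conflict.
Neither y2 = true nor y2 = false works.
So every satisfying assignment has y5 = False.

False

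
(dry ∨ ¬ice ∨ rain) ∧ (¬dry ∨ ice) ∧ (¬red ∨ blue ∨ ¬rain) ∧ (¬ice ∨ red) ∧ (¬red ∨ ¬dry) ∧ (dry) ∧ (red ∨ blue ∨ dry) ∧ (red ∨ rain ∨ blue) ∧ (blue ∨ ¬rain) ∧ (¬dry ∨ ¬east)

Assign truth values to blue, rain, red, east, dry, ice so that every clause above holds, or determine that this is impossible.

The clause (dry) is unit, so dry = True.
The clause (ice) is unit, so ice = True.
The clause (red) is unit, so red = True.
Now (¬red) is unsatisfied and unit — conflict.

UNSATISFIABLE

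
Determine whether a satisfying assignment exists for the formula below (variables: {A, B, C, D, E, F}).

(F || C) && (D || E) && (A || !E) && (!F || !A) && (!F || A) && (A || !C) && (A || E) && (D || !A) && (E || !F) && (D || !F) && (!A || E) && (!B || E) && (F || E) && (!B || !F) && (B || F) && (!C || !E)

Suppose F = true.
From the singleton clause (!A), A = false.
Now (A) is unsatisfied and unit — conflict.
That branch fails; take F = false instead.
From the singleton clause (C), C = true.
From the singleton clause (A), A = true.
From the singleton clause (D), D = true.
From the singleton clause (E), E = true.
Now (!E) is unsatisfied and unit — conflict.
Neither F = true nor F = false works.
No assignment satisfies every clause.

No, unsatisfiable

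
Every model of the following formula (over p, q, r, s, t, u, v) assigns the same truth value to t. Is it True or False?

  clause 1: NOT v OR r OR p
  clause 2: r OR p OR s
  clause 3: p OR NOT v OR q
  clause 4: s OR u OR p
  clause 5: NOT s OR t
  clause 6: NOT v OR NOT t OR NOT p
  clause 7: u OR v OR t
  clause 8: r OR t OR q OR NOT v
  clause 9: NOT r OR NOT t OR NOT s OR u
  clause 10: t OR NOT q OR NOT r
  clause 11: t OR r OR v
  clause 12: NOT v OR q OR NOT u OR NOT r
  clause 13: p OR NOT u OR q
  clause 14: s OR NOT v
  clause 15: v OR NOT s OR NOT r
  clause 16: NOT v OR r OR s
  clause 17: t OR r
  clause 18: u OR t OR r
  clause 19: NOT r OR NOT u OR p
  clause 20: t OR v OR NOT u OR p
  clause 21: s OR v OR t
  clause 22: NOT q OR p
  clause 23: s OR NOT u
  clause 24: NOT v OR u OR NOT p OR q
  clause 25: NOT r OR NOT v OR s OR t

True

Suppose t = false.
Unit clause (NOT s) forces s = false.
Unit clause (NOT v) forces v = false.
Now (v) is unsatisfied and unit — conflict.
So every satisfying assignment has t = True.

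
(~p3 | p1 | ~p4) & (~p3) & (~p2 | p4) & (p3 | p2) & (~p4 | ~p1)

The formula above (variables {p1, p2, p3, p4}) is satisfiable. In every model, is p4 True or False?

Suppose p4 = 0.
Unit clause (~p3) forces p3 = 0.
Unit clause (~p2) forces p2 = 0.
That conflicts with the unit clause (p2).
So every satisfying assignment has p4 = True.

True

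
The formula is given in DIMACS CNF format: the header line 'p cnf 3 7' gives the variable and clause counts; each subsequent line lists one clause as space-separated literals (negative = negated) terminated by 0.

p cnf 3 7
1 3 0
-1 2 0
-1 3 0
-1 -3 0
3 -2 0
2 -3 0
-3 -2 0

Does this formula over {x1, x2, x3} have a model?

Case x1 = True:
The clause (x2) is unit, so x2 = True.
The clause (x3) is unit, so x3 = True.
Now (¬x3) is unsatisfied and unit — conflict.
That branch fails; take x1 = False instead.
The clause (x3) is unit, so x3 = True.
The clause (x2) is unit, so x2 = True.
Now (¬x2) is unsatisfied and unit — conflict.
Neither x1 = True nor x1 = False works.
No assignment satisfies every clause.

No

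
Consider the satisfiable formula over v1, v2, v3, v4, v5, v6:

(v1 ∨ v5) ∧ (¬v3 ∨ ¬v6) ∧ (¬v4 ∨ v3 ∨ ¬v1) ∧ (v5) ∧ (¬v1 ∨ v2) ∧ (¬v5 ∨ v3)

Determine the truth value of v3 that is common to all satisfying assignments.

Suppose v3 = False.
Unit clause (v5) forces v5 = True.
That conflicts with the unit clause (¬v5).
So every satisfying assignment has v3 = True.

True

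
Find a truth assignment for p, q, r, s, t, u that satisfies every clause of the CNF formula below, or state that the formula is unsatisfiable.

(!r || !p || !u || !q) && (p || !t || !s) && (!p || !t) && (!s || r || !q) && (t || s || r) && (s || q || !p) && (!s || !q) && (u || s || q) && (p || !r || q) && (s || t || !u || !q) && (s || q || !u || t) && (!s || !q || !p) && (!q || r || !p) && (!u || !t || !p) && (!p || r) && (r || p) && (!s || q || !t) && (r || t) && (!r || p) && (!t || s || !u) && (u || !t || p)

p ↦ true; q ↦ true; r ↦ true; s ↦ false; t ↦ false; u ↦ false

Case p = true:
Unit clause (!t) forces t = false.
Unit clause (r) forces r = true.
Case u = false:
Case s = false:
Unit clause (q) forces q = true.
Every clause now holds.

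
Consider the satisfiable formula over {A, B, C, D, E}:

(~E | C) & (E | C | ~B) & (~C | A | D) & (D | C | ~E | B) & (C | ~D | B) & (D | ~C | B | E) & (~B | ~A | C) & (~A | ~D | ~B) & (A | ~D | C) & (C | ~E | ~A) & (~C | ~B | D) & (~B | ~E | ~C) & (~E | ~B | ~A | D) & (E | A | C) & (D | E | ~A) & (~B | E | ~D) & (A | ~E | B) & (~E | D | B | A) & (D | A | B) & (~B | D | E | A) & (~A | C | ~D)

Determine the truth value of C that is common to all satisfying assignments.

True

Suppose C = 0.
Unit clause (~E) forces E = 0.
Unit clause (~B) forces B = 0.
Unit clause (~D) forces D = 0.
Unit clause (A) forces A = 1.
That conflicts with the unit clause (~A).
So every satisfying assignment has C = True.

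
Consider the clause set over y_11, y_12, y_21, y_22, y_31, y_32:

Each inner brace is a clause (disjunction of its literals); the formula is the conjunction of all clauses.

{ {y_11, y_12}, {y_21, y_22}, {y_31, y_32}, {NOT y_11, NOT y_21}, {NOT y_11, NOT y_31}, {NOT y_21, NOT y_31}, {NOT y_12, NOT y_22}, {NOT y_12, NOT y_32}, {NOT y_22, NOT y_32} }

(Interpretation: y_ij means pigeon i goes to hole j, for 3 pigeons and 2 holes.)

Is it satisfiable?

No, unsatisfiable

Suppose y_11 = true.
The clause (NOT y_21) is unit, so y_21 = false.
The clause (y_22) is unit, so y_22 = true.
The clause (NOT y_31) is unit, so y_31 = false.
The clause (y_32) is unit, so y_32 = true.
But (NOT y_32) is also a unit clause — contradiction.
Backtrack on y_11: now try y_11 = false.
The clause (y_12) is unit, so y_12 = true.
The clause (NOT y_22) is unit, so y_22 = false.
The clause (y_21) is unit, so y_21 = true.
The clause (NOT y_31) is unit, so y_31 = false.
The clause (y_32) is unit, so y_32 = true.
But (NOT y_32) is also a unit clause — contradiction.
Either choice for y_11 ends in contradiction.
No assignment satisfies every clause.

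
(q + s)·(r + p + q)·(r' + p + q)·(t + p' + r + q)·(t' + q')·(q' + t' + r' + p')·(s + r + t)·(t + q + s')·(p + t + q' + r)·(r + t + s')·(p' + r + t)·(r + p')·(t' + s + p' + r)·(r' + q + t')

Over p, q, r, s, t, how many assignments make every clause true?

4

There are 2^5 = 32 truth assignments over (p, q, r, s, t).
Split on r. With r = 1, the clauses containing r are satisfied and r' drops from the rest; 4 of the 2^4 = 16 assignments to the other variables satisfy what remains.
With r = 0, by the same count on the reduced clause set, 0 assignments work.
Total: 4 + 0 = 4.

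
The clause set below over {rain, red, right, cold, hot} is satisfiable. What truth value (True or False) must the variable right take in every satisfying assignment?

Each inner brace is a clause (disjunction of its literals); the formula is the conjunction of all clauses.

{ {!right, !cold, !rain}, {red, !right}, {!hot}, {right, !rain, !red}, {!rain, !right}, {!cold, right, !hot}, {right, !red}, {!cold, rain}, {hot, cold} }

False

Suppose right = true.
From the singleton clause (red), red = true.
From the singleton clause (!hot), hot = false.
From the singleton clause (!rain), rain = false.
From the singleton clause (!cold), cold = false.
But (cold) is also a unit clause — contradiction.
So every satisfying assignment has right = False.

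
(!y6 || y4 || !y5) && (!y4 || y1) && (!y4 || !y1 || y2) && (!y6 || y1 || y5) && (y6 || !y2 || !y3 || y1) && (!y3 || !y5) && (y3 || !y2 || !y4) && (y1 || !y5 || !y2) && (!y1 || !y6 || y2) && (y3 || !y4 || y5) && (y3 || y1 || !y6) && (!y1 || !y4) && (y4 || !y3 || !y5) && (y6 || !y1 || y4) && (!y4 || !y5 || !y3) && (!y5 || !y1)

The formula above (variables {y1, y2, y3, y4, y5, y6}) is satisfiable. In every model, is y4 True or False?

Suppose y4 = true.
From the singleton clause (y1), y1 = true.
Now (!y1) is unsatisfied and unit — conflict.
So every satisfying assignment has y4 = False.

False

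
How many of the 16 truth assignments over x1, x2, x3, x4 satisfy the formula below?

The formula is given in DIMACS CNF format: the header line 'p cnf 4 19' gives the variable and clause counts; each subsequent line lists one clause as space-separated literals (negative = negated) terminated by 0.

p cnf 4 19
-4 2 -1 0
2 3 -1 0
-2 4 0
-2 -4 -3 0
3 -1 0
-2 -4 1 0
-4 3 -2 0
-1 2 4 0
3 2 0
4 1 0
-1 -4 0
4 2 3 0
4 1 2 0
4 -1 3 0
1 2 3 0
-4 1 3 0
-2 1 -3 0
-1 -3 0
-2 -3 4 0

1

There are 2^4 = 16 truth assignments over (x1, x2, x3, x4).
Check each against the 19 clauses (columns in the order x1, x2, x3, x4):
  F F F F  ✗ fails (x3 ∨ x2)
  F F F T  ✗ fails (x3 ∨ x2)
  F F T F  ✗ fails (x4 ∨ x1)
  F F T T  ✓ satisfies all
  F T F F  ✗ fails (¬x2 ∨ x4)
  F T F T  ✗ fails (¬x2 ∨ ¬x4 ∨ x1)
  F T T F  ✗ fails (¬x2 ∨ x4)
  F T T T  ✗ fails (¬x2 ∨ ¬x4 ∨ ¬x3)
  T F F F  ✗ fails (x2 ∨ x3 ∨ ¬x1)
  T F F T  ✗ fails (¬x4 ∨ x2 ∨ ¬x1)
  T F T F  ✗ fails (¬x1 ∨ x2 ∨ x4)
  T F T T  ✗ fails (¬x4 ∨ x2 ∨ ¬x1)
  T T F F  ✗ fails (¬x2 ∨ x4)
  T T F T  ✗ fails (x3 ∨ ¬x1)
  T T T F  ✗ fails (¬x2 ∨ x4)
  T T T T  ✗ fails (¬x2 ∨ ¬x4 ∨ ¬x3)
1 of the 16 rows is a model.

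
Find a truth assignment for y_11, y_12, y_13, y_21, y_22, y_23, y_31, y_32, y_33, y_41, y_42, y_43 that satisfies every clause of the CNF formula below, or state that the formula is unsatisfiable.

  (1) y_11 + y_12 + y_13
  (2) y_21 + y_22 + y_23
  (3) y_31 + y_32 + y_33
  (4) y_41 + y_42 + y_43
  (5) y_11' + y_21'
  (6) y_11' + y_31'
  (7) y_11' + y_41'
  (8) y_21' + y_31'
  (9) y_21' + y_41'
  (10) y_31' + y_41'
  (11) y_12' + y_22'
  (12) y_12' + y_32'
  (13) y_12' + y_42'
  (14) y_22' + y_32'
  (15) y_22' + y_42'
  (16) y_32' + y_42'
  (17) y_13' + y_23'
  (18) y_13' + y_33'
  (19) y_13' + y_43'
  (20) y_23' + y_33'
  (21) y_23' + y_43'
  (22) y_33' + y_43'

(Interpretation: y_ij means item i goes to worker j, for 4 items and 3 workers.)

UNSATISFIABLE

Suppose y_11 = 0.
Suppose y_12 = 1.
The clause (y_22') is unit, so y_22 = 0.
The clause (y_32') is unit, so y_32 = 0.
The clause (y_42') is unit, so y_42 = 0.
Suppose y_21 = 1.
The clause (y_31') is unit, so y_31 = 0.
The clause (y_33) is unit, so y_33 = 1.
The clause (y_41') is unit, so y_41 = 0.
The clause (y_43) is unit, so y_43 = 1.
Now (y_43') is unsatisfied and unit — conflict.
Backtrack on y_21: now try y_21 = 0.
The clause (y_23) is unit, so y_23 = 1.
The clause (y_13') is unit, so y_13 = 0.
The clause (y_33') is unit, so y_33 = 0.
The clause (y_31) is unit, so y_31 = 1.
The clause (y_41') is unit, so y_41 = 0.
The clause (y_43) is unit, so y_43 = 1.
Now (y_43') is unsatisfied and unit — conflict.
Either choice for y_21 ends in contradiction.
Backtrack on y_12: now try y_12 = 0.
The clause (y_13) is unit, so y_13 = 1.
The clause (y_23') is unit, so y_23 = 0.
The clause (y_33') is unit, so y_33 = 0.
The clause (y_43') is unit, so y_43 = 0.
Suppose y_21 = 1.
The clause (y_31') is unit, so y_31 = 0.
The clause (y_32) is unit, so y_32 = 1.
The clause (y_41') is unit, so y_41 = 0.
The clause (y_42) is unit, so y_42 = 1.
Now (y_42') is unsatisfied and unit — conflict.
Backtrack on y_21: now try y_21 = 0.
The clause (y_22) is unit, so y_22 = 1.
The clause (y_32') is unit, so y_32 = 0.
The clause (y_31) is unit, so y_31 = 1.
The clause (y_41') is unit, so y_41 = 0.
The clause (y_42) is unit, so y_42 = 1.
Now (y_42') is unsatisfied and unit — conflict.
Either choice for y_21 ends in contradiction.
Either choice for y_12 ends in contradiction.
Backtrack on y_11: now try y_11 = 1.
The clause (y_21') is unit, so y_21 = 0.
The clause (y_31') is unit, so y_31 = 0.
The clause (y_41') is unit, so y_41 = 0.
Suppose y_22 = 1.
The clause (y_12') is unit, so y_12 = 0.
The clause (y_32') is unit, so y_32 = 0.
The clause (y_33) is unit, so y_33 = 1.
The clause (y_42') is unit, so y_42 = 0.
The clause (y_43) is unit, so y_43 = 1.
Now (y_43') is unsatisfied and unit — conflict.
Backtrack on y_22: now try y_22 = 0.
The clause (y_23) is unit, so y_23 = 1.
The clause (y_13') is unit, so y_13 = 0.
The clause (y_33') is unit, so y_33 = 0.
The clause (y_32) is unit, so y_32 = 1.
The clause (y_12') is unit, so y_12 = 0.
The clause (y_42') is unit, so y_42 = 0.
The clause (y_43) is unit, so y_43 = 1.
Now (y_43') is unsatisfied and unit — conflict.
Either choice for y_22 ends in contradiction.
Either choice for y_11 ends in contradiction.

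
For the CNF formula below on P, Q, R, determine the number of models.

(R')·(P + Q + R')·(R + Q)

2

There are 2^3 = 8 truth assignments over (P, Q, R).
Check each against the 3 clauses (columns in the order P, Q, R):
  F F F  ✗ fails (R + Q)
  F F T  ✗ fails (R')
  F T F  ✓ satisfies all
  F T T  ✗ fails (R')
  T F F  ✗ fails (R + Q)
  T F T  ✗ fails (R')
  T T F  ✓ satisfies all
  T T T  ✗ fails (R')
2 of the 8 rows are models.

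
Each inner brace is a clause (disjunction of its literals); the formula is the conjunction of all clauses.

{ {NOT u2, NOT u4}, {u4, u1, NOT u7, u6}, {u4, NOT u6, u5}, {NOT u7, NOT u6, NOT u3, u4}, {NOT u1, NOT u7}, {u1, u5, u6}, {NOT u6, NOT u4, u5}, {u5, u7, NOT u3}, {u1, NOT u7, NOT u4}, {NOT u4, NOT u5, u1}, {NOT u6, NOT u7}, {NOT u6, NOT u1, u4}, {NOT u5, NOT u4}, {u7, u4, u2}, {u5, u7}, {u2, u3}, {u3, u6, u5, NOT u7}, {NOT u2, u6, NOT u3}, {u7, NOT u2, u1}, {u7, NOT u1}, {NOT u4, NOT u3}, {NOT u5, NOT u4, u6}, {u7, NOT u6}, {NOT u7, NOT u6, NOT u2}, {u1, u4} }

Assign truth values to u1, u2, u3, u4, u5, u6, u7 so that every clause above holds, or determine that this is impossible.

UNSATISFIABLE

Case u2 = false:
The clause (u3) is unit, so u3 = true.
The clause (NOT u4) is unit, so u4 = false.
The clause (u7) is unit, so u7 = true.
The clause (NOT u6) is unit, so u6 = false.
The clause (u1) is unit, so u1 = true.
That conflicts with the unit clause (NOT u1).
Undo u2 and try u2 = true.
The clause (NOT u4) is unit, so u4 = false.
The clause (u1) is unit, so u1 = true.
The clause (NOT u7) is unit, so u7 = false.
That conflicts with the unit clause (u7).
Neither u2 = true nor u2 = false works.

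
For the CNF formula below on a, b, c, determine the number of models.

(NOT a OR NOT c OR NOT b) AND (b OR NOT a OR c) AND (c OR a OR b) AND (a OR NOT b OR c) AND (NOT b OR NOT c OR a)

There are 2^3 = 8 truth assignments over (a, b, c).
Check each against the 5 clauses (columns in the order a, b, c):
  F F F  ✗ fails (c OR a OR b)
  F F T  ✓ satisfies all
  F T F  ✗ fails (a OR NOT b OR c)
  F T T  ✗ fails (NOT b OR NOT c OR a)
  T F F  ✗ fails (b OR NOT a OR c)
  T F T  ✓ satisfies all
  T T F  ✓ satisfies all
  T T T  ✗ fails (NOT a OR NOT c OR NOT b)
3 of the 8 rows are models.

3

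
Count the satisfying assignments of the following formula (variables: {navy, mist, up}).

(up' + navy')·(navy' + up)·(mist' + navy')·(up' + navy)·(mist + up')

There are 2^3 = 8 truth assignments over (navy, mist, up).
Check each against the 5 clauses (columns in the order navy, mist, up):
  F F F  ✓ satisfies all
  F F T  ✗ fails (up' + navy)
  F T F  ✓ satisfies all
  F T T  ✗ fails (up' + navy)
  T F F  ✗ fails (navy' + up)
  T F T  ✗ fails (up' + navy')
  T T F  ✗ fails (navy' + up)
  T T T  ✗ fails (up' + navy')
2 of the 8 rows are models.

2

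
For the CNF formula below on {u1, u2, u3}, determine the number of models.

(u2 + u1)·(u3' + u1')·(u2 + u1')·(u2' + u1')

There are 2^3 = 8 truth assignments over (u1, u2, u3).
Check each against the 4 clauses (columns in the order u1, u2, u3):
  F F F  ✗ fails (u2 + u1)
  F F T  ✗ fails (u2 + u1)
  F T F  ✓ satisfies all
  F T T  ✓ satisfies all
  T F F  ✗ fails (u2 + u1')
  T F T  ✗ fails (u3' + u1')
  T T F  ✗ fails (u2' + u1')
  T T T  ✗ fails (u3' + u1')
2 of the 8 rows are models.

2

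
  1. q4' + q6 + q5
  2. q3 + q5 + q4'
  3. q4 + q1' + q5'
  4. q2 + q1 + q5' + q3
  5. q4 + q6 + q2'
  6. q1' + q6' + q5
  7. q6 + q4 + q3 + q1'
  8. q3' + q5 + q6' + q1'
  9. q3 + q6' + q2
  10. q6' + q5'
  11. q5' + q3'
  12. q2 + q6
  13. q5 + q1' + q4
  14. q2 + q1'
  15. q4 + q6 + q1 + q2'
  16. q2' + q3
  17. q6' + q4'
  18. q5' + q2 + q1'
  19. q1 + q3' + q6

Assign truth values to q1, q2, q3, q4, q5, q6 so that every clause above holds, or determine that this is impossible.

q1 ↦ 0; q2 ↦ 1; q3 ↦ 1; q4 ↦ 0; q5 ↦ 0; q6 ↦ 1

Try q6 = 1.
From the singleton clause (q5'), q5 = 0.
From the singleton clause (q1'), q1 = 0.
From the singleton clause (q4'), q4 = 0.
Try q3 = 1.
All clauses hold; q2 can take either value.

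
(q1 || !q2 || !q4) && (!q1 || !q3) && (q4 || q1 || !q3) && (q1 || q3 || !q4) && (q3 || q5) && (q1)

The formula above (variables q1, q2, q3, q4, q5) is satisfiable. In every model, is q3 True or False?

False

Suppose q3 = true.
(!q1) alone gives q1 = false.
That conflicts with the unit clause (q1).
So every satisfying assignment has q3 = False.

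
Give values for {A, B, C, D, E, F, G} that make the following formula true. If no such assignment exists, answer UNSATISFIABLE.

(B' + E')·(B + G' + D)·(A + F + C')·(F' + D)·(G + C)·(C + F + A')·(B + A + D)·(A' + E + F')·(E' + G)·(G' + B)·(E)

From the singleton clause (E), E = 1.
From the singleton clause (B'), B = 0.
From the singleton clause (G), G = 1.
But (G') is also a unit clause — contradiction.

UNSATISFIABLE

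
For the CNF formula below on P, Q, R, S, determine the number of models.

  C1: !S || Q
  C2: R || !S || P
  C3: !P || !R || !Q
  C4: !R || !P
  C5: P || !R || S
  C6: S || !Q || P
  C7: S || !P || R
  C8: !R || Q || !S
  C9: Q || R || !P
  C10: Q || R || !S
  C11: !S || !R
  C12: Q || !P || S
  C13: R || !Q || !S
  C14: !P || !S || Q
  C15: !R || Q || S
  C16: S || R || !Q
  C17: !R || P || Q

1

There are 2^4 = 16 truth assignments over (P, Q, R, S).
Check each against the 17 clauses (columns in the order P, Q, R, S):
  F F F F  ✓ satisfies all
  F F F T  ✗ fails (!S || Q)
  F F T F  ✗ fails (P || !R || S)
  F F T T  ✗ fails (!S || Q)
  F T F F  ✗ fails (S || !Q || P)
  F T F T  ✗ fails (R || !S || P)
  F T T F  ✗ fails (P || !R || S)
  F T T T  ✗ fails (!S || !R)
  T F F F  ✗ fails (S || !P || R)
  T F F T  ✗ fails (!S || Q)
  T F T F  ✗ fails (!R || !P)
  T F T T  ✗ fails (!S || Q)
  T T F F  ✗ fails (S || !P || R)
  T T F T  ✗ fails (R || !Q || !S)
  T T T F  ✗ fails (!P || !R || !Q)
  T T T T  ✗ fails (!P || !R || !Q)
1 of the 16 rows is a model.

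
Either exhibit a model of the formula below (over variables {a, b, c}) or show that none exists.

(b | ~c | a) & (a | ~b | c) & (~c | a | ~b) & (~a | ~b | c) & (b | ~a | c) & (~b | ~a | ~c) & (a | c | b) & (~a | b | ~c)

Suppose b = 1.
Suppose a = 1.
The clause (c) is unit, so c = 1.
That conflicts with the unit clause (~c).
That branch fails; take a = 0 instead.
The clause (c) is unit, so c = 1.
That conflicts with the unit clause (~c).
Neither a = 1 nor a = 0 works.
That branch fails; take b = 0 instead.
Suppose c = 0.
The clause (~a) is unit, so a = 0.
That conflicts with the unit clause (a).
That branch fails; take c = 1 instead.
The clause (a) is unit, so a = 1.
That conflicts with the unit clause (~a).
Neither c = 1 nor c = 0 works.
Neither b = 1 nor b = 0 works.

UNSATISFIABLE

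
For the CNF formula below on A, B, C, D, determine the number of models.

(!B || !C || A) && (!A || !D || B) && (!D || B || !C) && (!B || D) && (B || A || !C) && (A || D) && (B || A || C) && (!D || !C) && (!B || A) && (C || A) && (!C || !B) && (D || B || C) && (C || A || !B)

2

There are 2^4 = 16 truth assignments over (A, B, C, D).
Split on D. With D = true, the clauses containing D are satisfied and !D drops from the rest; 1 of the 2^3 = 8 assignments to the other variables satisfy what remains.
With D = false, by the same count on the reduced clause set, 1 assignment works.
(One model: A=T, B=F, C=T, D=F.)
Total: 1 + 1 = 2.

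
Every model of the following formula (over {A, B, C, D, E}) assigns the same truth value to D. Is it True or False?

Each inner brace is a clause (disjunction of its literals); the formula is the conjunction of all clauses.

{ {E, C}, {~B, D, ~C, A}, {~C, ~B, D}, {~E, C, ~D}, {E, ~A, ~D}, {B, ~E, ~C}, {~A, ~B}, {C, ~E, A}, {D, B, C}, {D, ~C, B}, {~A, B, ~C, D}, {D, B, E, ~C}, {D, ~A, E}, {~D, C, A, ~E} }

Suppose D = 0.
Try E = 1.
Try C = 0.
From the singleton clause (A), A = 1.
From the singleton clause (~B), B = 0.
That conflicts with the unit clause (B).
That branch fails; take C = 1 instead.
From the singleton clause (~B), B = 0.
That conflicts with the unit clause (B).
Either choice for C ends in contradiction.
That branch fails; take E = 0 instead.
From the singleton clause (C), C = 1.
From the singleton clause (~B), B = 0.
That conflicts with the unit clause (B).
Either choice for E ends in contradiction.
So every satisfying assignment has D = True.

True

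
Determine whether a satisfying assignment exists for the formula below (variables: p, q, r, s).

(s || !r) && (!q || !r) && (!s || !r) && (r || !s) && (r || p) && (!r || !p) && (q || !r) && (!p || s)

Suppose s = true.
(!r) alone gives r = false.
That conflicts with the unit clause (r).
That branch fails; take s = false instead.
(!r) alone gives r = false.
(p) alone gives p = true.
That conflicts with the unit clause (!p).
Neither s = true nor s = false works.
No assignment satisfies every clause.

No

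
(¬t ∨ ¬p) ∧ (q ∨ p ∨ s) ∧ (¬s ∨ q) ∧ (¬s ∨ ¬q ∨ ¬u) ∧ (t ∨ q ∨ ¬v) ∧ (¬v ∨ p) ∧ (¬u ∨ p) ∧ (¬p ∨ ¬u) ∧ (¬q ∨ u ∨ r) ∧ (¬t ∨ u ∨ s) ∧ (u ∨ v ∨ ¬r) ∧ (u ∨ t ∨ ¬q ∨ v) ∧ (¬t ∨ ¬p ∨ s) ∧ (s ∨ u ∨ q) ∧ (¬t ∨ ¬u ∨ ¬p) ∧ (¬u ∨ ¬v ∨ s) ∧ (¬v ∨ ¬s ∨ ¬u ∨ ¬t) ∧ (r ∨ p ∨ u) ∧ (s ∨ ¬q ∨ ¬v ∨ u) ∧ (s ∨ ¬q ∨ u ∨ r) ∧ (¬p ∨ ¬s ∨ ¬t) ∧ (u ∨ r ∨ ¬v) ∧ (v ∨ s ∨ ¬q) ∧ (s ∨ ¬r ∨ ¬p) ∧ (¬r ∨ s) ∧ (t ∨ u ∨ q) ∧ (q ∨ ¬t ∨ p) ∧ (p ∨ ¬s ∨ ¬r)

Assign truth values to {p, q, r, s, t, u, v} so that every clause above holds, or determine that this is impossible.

Case t = False:
Case s = True:
Unit clause (q) forces q = True.
Unit clause (¬u) forces u = False.
Unit clause (r) forces r = True.
Unit clause (v) forces v = True.
Unit clause (p) forces p = True.
Every clause now holds.

p=True,  q=True,  r=True,  s=True,  t=False,  u=False,  v=True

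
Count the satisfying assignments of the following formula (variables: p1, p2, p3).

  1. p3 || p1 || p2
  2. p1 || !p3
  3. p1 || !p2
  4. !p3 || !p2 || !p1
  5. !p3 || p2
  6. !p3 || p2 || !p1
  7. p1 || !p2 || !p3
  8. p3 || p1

2

There are 2^3 = 8 truth assignments over (p1, p2, p3).
Check each against the 8 clauses (columns in the order p1, p2, p3):
  F F F  ✗ fails (p3 || p1 || p2)
  F F T  ✗ fails (p1 || !p3)
  F T F  ✗ fails (p1 || !p2)
  F T T  ✗ fails (p1 || !p3)
  T F F  ✓ satisfies all
  T F T  ✗ fails (!p3 || p2)
  T T F  ✓ satisfies all
  T T T  ✗ fails (!p3 || !p2 || !p1)
2 of the 8 rows are models.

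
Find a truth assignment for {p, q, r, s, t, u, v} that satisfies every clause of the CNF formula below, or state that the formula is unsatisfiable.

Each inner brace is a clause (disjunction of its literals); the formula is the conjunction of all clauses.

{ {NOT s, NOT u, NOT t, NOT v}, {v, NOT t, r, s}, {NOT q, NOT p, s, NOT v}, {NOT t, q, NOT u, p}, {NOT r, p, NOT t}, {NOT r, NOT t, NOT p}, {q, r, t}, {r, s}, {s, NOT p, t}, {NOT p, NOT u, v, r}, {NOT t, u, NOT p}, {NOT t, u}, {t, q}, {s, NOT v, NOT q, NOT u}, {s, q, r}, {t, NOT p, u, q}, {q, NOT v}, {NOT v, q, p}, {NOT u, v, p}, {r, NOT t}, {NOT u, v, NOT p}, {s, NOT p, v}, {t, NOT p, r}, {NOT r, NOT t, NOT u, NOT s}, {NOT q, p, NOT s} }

p=false,  q=true,  r=true,  s=false,  t=false,  u=false,  v=false

Branch on r: set r = true.
Branch on p: set p = false.
Unit clause (NOT t) forces t = false.
Unit clause (q) forces q = true.
Unit clause (NOT s) forces s = false.
Branch on v: set v = false.
Unit clause (NOT u) forces u = false.
All clauses are satisfied.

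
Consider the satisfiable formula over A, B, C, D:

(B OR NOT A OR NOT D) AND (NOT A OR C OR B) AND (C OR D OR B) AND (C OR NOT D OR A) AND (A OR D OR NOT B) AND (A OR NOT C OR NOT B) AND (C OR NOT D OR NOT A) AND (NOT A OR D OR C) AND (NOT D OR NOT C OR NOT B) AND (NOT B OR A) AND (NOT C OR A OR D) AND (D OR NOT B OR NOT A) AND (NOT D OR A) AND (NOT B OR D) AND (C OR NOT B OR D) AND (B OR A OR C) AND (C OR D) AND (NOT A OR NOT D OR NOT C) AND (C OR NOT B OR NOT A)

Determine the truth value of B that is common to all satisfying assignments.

Suppose B = true.
From the singleton clause (A), A = true.
From the singleton clause (D), D = true.
From the singleton clause (C), C = true.
But (NOT C) is also a unit clause — contradiction.
So every satisfying assignment has B = False.

False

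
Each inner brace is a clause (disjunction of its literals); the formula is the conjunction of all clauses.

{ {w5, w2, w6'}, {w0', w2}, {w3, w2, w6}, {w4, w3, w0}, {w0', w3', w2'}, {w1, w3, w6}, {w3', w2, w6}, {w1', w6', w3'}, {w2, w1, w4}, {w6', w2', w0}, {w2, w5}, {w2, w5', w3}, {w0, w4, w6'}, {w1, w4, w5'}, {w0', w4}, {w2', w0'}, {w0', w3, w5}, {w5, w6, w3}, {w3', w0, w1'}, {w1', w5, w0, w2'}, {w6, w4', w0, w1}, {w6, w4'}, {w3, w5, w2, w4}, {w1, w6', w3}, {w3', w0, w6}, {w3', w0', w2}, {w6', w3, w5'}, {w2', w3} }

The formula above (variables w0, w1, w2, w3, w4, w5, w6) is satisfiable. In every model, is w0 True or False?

Suppose w0 = 1.
Unit clause (w2) forces w2 = 1.
But (w2') is also a unit clause — contradiction.
So every satisfying assignment has w0 = False.

False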